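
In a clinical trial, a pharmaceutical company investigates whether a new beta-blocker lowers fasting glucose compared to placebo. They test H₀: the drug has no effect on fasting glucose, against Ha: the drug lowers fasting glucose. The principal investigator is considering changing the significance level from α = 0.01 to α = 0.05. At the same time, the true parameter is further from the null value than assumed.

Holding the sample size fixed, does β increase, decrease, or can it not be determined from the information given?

Relaxing α lowers the evidence threshold; under Ha, outcomes that previously fell short now trigger rejection. A larger true effect moves the Ha sampling distribution further from the H₀ critical value, making rejection more likely when Ha is true. Both changes push β in the same direction.

It decreases.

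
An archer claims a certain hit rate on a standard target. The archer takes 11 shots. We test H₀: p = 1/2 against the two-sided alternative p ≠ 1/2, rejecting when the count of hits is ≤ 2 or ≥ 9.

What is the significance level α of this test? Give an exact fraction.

Under H₀, S ~ Binomial(11, 1/2); α is the probability of landing in either tail, P(S ≤ 2) + P(S ≥ 9).
The two tails are symmetric, so α = 2·(1 + 11 + 55)/2^11 = 134/2048 = 67/1024.

67/1024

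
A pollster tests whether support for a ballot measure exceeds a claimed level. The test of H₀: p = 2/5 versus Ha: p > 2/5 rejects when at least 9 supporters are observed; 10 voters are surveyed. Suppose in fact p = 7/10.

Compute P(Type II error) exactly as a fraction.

A Type II error is failing to reject when Ha holds: with p = 7/10, β = P(S ≤ 8).
Summing C(10,j)·(7/10)^j·(3/10)^{10-j} for j = 0..8 gives 8506916541/10000000000.

8506916541/10000000000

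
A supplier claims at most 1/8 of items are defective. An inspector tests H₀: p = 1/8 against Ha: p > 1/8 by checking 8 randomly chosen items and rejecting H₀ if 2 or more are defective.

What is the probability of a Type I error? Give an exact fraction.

The significance level is the probability, assuming p = 1/8, of seeing 2 or more defectives in 8 draws.
Computing the lower-tail complement: 1 − 12353145/16777216 = 4424071/16777216.

4424071/16777216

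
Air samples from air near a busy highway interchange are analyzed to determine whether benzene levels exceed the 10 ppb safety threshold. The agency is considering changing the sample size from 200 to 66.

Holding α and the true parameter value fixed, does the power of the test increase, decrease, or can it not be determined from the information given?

With less data the test statistic is noisier; under Ha, more outcomes land inside the acceptance region.
Since power = 1 − β and β increases, power decreases.

It decreases.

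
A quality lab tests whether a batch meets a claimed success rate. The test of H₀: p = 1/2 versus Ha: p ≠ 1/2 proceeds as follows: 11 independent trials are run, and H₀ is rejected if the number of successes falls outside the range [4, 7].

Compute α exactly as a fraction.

The significance level is the null-hypothesis probability of the rejection region {≤3} ∪ {≥8}.
Each tail has probability (1 + 11 + 55 + 165)/2048; doubling gives α = 464/2048 = 29/128.

29/128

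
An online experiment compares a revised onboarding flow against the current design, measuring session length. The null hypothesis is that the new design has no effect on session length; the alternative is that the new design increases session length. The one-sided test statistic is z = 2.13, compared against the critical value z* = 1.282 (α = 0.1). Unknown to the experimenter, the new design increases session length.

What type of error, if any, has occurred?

Neither — the decision is correct.

Since z = 2.13 > z* = 1.282, H₀ is rejected.
H₀ is false (actually the new design increases session length).
The decision matches the true state — no error.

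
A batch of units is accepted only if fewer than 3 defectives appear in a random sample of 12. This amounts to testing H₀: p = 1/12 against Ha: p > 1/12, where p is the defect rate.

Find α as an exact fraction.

642062000537/8916100448256

The significance level is the probability, assuming p = 1/12, of seeing 3 or more defectives in 12 draws.
Via the complement, α = 1 − Σ_{j=0}^{2} C(12,j)(1/12)^j(11/12)^{12-j} = 642062000537/8916100448256.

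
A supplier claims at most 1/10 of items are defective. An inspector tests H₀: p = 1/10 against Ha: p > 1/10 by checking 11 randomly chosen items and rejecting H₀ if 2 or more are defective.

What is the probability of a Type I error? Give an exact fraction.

The significance level is the probability, assuming p = 1/10, of seeing 2 or more defectives in 11 draws.
Computing the lower-tail complement: 1 − 3486784401/5000000000 = 1513215599/5000000000.

1513215599/5000000000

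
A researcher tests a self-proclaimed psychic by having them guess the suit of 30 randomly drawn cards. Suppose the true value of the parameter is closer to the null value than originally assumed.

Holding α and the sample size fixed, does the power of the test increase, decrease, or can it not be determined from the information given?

A smaller true effect puts the Ha sampling distribution closer to H₀, so more of it falls in the non-rejection region.
Since power = 1 − β and β increases, power decreases.

It decreases.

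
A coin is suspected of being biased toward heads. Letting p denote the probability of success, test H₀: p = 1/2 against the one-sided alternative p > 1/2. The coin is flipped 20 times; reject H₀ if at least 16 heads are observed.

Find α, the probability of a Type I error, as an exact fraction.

The Type I error probability is α = P(Y ≥ 16) computed under H₀, where Y ~ Binomial(20, 1/2).
Summing the upper tail: (4845 + 1140 + 190 + 20 + 1) / 2^20 = 6196/1048576 = 1549/262144.

1549/262144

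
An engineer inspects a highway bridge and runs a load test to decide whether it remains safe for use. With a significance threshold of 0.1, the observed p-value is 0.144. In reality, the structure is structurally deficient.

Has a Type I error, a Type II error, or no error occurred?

Type II error

The conventional null hypothesis is that the structure meets the required load capacity (safe).
Since p = 0.144 ≥ α = 0.1, H₀ is not rejected.
H₀ is false (actually the structure is structurally deficient).
Failing to reject a false H₀ is a Type II error.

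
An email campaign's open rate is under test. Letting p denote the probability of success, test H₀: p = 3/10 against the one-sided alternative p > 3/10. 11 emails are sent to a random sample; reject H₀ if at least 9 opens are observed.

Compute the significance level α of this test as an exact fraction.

11553921/20000000000

α = P(reject H₀ | H₀ true) = P(S ≥ 9 | p = 3/10), with S ~ Binomial(11, 3/10).
P(S ≥ 9) = Σ_{j=9}^{11} C(11,j)·(3/10)^j·(7/10)^{11-j} = 11553921/20000000000.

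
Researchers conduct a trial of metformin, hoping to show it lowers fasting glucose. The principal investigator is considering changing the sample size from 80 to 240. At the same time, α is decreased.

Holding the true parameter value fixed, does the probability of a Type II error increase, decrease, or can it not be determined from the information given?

Cannot be determined from the information given.

The first change alone would make β decrease; the second alone would make β increase. Which effect dominates depends on the magnitudes, which are not given.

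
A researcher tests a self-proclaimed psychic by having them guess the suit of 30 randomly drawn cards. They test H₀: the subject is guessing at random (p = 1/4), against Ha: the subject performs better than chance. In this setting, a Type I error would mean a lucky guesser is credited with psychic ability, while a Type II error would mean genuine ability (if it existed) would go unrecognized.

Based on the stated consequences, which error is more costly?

Type I error

The Type I consequence (a lucky guesser is credited with psychic ability) is more severe than the Type II consequence (genuine ability (if it existed) would go unrecognized).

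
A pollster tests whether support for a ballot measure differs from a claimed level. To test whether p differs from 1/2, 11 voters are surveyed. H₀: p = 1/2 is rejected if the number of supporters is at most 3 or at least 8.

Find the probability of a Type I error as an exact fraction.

29/128

The significance level is the null-hypothesis probability of the rejection region {≤3} ∪ {≥8}.
Each tail has probability (1 + 11 + 55 + 165)/2048; doubling gives α = 464/2048 = 29/128.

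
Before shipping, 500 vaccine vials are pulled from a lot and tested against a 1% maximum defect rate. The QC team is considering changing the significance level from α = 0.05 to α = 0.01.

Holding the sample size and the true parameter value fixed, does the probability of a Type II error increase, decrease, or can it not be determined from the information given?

It increases.

Lowering α raises the bar for rejection; under Ha, the test now fails to reject on outcomes it previously would have rejected.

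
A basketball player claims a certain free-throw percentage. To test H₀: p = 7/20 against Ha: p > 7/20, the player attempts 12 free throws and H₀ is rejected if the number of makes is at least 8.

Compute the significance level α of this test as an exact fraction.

The Type I error probability is α = P(S ≥ 8) computed under H₀, where S ~ Binomial(12, 7/20).
Adding the binomial terms for j = 8 through 12 with p = 7/20 yields 10447854386753/409600000000000.

10447854386753/409600000000000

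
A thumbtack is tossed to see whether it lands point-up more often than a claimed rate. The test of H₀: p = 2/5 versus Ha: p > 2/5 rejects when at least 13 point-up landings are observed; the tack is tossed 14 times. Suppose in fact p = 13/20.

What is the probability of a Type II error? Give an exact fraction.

Under the alternative p = 13/20, K ~ Binomial(14, 13/20); β is the probability the test does not reject, P(K < 13).
Adding the binomial probabilities P(K=0)+…+P(K=12) at p = 13/20 gives 1604780863168259917/1638400000000000000.

1604780863168259917/1638400000000000000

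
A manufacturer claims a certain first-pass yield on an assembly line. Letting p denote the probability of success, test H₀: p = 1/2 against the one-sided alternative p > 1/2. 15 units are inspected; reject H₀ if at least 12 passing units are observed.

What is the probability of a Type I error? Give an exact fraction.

α = P(reject H₀ | H₀ true) = P(S ≥ 12 | p = 1/2), with S ~ Binomial(15, 1/2).
That's C(15,12) + C(15,13) + C(15,14) + C(15,15) over 2^15, i.e. (455 + 105 + 15 + 1)/32768 = 576/32768 = 9/512.

9/512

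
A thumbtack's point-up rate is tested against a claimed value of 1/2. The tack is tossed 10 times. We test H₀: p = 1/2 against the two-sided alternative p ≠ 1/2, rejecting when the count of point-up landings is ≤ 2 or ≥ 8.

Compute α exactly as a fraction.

The significance level is the null-hypothesis probability of the rejection region {≤2} ∪ {≥8}.
By symmetry, α = 2·P(S ≤ 2) = 2·(1 + 10 + 45)/1024 = 112/1024 = 7/64.

7/64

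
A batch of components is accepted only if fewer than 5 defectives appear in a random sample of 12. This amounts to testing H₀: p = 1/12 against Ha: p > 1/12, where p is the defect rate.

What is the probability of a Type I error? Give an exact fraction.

Under H₀, X ~ Binomial(12, 1/12); the Type I error rate is P(X ≥ 5).
Via the complement, α = 1 − Σ_{j=0}^{4} C(12,j)(1/12)^j(11/12)^{12-j} = 2867643737/1486016741376.

2867643737/1486016741376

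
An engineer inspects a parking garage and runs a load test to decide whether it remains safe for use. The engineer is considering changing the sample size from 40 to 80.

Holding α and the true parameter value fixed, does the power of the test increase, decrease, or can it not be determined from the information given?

More data shrinks sampling variability; the test statistic under Ha concentrates further from the null value, making rejection more likely.
Since power = 1 − β and β decreases, power increases.

It increases.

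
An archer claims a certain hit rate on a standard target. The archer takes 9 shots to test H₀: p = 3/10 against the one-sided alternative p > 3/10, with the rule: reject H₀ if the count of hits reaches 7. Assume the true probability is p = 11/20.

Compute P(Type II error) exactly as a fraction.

54431799039/64000000000

β = P(fail to reject H₀ | Ha true) = P(X ≤ 6 | p = 11/20), X ~ Binomial(9, 11/20).
Adding the binomial probabilities P(X=0)+…+P(X=6) at p = 11/20 gives 54431799039/64000000000.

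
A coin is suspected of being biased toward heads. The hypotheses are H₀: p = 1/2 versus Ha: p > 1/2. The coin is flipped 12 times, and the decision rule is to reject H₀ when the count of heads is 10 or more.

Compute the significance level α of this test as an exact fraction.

Under H₀, S ~ Binomial(12, 1/2), and α = P(S ≥ 10).
P(S ≥ 10) = [C(12,10) + C(12,11) + C(12,12)] / 2^12 = (66 + 12 + 1) / 4096 = 79/4096.

79/4096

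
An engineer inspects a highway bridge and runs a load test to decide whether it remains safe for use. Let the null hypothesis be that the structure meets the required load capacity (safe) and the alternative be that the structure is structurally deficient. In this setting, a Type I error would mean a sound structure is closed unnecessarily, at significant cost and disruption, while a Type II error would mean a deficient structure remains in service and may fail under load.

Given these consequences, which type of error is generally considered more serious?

The Type II consequence (a deficient structure remains in service and may fail under load) is more severe than the Type I consequence (a sound structure is closed unnecessarily, at significant cost and disruption).

Type II error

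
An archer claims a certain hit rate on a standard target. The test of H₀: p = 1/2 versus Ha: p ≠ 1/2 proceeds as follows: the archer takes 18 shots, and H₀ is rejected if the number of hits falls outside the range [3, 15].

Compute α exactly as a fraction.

Under H₀, X ~ Binomial(18, 1/2); α is the probability of landing in either tail, P(X ≤ 2) + P(X ≥ 16).
Each tail has probability (1 + 18 + 153)/262144; doubling gives α = 344/262144 = 43/32768.

43/32768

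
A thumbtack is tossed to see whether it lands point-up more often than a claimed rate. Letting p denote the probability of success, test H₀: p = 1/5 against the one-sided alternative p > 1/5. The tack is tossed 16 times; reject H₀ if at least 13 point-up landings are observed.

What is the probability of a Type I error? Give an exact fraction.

α = P(reject H₀ | H₀ true) = P(K ≥ 13 | p = 1/5), with K ~ Binomial(16, 1/5).
Adding the binomial terms for j = 13 through 16 with p = 1/5 yields 1513/6103515625.

1513/6103515625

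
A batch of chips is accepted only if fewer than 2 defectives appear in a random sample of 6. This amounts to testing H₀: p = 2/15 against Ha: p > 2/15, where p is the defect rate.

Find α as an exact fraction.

84332/455625

α = P(reject H₀ | H₀ true) = P(K ≥ 2 | p = 2/15), K ~ Binomial(6, 2/15).
α = 1 − P(K ≤ 1) = 1 − 371293/455625 = 84332/455625.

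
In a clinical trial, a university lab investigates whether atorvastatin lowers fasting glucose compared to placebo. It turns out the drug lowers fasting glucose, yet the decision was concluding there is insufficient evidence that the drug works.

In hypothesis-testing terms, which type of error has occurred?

Type II error

The null hypothesis here is that the drug has no effect on fasting glucose.
'Concluding there is insufficient evidence that the drug works' corresponds to failing to reject H₀.
H₀ was not rejected but H₀ is false — a Type II error (false negative).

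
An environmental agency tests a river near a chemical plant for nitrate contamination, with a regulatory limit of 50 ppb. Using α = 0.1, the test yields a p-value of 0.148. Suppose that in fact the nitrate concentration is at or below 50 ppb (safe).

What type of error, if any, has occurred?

The conventional null hypothesis is that the nitrate concentration is at or below 50 ppb (safe).
Since p = 0.148 ≥ α = 0.1, H₀ is not rejected.
H₀ is true (actually the nitrate concentration is at or below 50 ppb (safe)).
The decision matches the true state — no error.

Neither — the decision is correct.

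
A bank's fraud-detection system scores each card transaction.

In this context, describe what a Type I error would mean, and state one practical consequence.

With the conventional null hypothesis that the transaction is legitimate:
A Type I error is rejecting H₀ when H₀ is true.
Here that means blocking the transaction and freezing the card when actually the transaction is legitimate.

A Type I error would mean concluding that the transaction is fraudulent when in fact the transaction is legitimate. Consequence: a legitimate purchase is declined and the customer's card is frozen.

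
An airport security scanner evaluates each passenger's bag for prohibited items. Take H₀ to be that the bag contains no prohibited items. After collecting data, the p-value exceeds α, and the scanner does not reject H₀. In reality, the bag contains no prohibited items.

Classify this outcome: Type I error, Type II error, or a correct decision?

No error (correct decision).

The test retained a true H₀ — the decision matches the true state.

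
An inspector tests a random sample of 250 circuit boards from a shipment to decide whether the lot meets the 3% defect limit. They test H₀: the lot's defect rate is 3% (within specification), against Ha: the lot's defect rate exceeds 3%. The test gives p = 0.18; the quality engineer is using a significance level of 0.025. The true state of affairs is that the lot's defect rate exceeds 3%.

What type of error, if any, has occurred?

Type II error

Since p = 0.18 ≥ α = 0.025, H₀ is not rejected.
H₀ is false (actually the lot's defect rate exceeds 3%).
Failing to reject a false H₀ is a Type II error.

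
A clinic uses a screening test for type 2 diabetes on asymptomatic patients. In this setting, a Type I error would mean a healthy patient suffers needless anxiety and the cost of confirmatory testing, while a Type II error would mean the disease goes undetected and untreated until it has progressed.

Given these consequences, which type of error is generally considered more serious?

The Type II consequence (the disease goes undetected and untreated until it has progressed) is more severe than the Type I consequence (a healthy patient suffers needless anxiety and the cost of confirmatory testing).

Type II error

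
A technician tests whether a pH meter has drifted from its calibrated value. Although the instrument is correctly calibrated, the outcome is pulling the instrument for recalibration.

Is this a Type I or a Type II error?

The null hypothesis here is that the instrument is correctly calibrated.
'Pulling the instrument for recalibration' corresponds to rejecting H₀.
H₀ was rejected but H₀ is true — a Type I error (false positive).

Type I error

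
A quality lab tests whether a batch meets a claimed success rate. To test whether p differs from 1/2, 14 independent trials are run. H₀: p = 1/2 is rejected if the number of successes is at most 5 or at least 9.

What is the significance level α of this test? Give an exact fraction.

3473/8192

Under H₀, K ~ Binomial(14, 1/2); α is the probability of landing in either tail, P(K ≤ 5) + P(K ≥ 9).
The two tails are symmetric, so α = 2·(1 + 14 + 91 + 364 + 1001 + 2002)/2^14 = 6946/16384 = 3473/8192.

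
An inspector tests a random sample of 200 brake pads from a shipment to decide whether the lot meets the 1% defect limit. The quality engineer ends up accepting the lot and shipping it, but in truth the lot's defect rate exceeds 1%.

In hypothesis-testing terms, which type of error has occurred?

Type II error

The null hypothesis here is that the lot's defect rate is 1% (within specification).
'Accepting the lot and shipping it' corresponds to failing to reject H₀.
H₀ was not rejected but H₀ is false — a Type II error (false negative).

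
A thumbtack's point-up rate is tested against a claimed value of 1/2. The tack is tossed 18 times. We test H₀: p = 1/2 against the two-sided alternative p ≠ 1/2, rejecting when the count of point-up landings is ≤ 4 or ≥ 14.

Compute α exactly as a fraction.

α = P(K ≤ 4 or K ≥ 14 | p = 1/2), K ~ Binomial(18, 1/2).
By symmetry, α = 2·P(K ≤ 4) = 2·(1 + 18 + 153 + 816 + 3060)/262144 = 8096/262144 = 253/8192.

253/8192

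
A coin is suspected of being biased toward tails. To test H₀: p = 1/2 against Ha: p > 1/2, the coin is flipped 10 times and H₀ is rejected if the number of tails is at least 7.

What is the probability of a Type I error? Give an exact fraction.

11/64

Under H₀, K ~ Binomial(10, 1/2), and α = P(K ≥ 7).
P(K ≥ 7) = [C(10,7) + C(10,8) + C(10,9) + C(10,10)] / 2^10 = (120 + 45 + 10 + 1) / 1024 = 176/1024 = 11/64.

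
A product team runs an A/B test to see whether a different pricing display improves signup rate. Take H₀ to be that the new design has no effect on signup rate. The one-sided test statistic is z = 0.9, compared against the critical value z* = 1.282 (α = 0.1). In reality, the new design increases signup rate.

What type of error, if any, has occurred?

Type II error

Since z = 0.9 ≤ z* = 1.282, H₀ is not rejected.
H₀ is false (actually the new design increases signup rate).
Failing to reject a false H₀ is a Type II error.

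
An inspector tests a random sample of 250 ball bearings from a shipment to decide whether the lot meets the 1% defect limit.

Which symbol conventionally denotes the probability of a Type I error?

P(Type I error) = P(reject H₀ | H₀ true) = α, the significance level.

α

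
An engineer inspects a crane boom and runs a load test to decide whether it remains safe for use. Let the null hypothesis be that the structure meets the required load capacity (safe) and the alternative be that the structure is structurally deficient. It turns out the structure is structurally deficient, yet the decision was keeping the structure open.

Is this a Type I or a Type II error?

'Keeping the structure open' corresponds to failing to reject H₀.
H₀ was not rejected but H₀ is false — a Type II error (false negative).

Type II error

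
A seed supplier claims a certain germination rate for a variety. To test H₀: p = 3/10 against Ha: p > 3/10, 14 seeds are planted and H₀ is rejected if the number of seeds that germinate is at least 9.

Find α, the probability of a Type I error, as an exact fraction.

828852291297/100000000000000

α = P(reject H₀ | H₀ true) = P(K ≥ 9 | p = 3/10), with K ~ Binomial(14, 3/10).
P(K ≥ 9) = Σ_{j=9}^{14} C(14,j)·(3/10)^j·(7/10)^{14-j} = 828852291297/100000000000000.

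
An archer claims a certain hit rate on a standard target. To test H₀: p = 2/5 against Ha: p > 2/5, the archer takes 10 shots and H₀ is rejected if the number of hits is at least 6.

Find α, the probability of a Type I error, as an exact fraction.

1623424/9765625

α = P(reject H₀ | H₀ true) = P(S ≥ 6 | p = 2/5), with S ~ Binomial(10, 2/5).
Adding the binomial terms for j = 6 through 10 with p = 2/5 yields 1623424/9765625.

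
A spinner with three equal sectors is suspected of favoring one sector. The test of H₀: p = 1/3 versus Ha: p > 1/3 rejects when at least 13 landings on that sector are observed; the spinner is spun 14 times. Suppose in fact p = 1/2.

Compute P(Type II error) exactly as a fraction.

16369/16384

A Type II error is failing to reject when Ha holds: with p = 1/2, β = P(Y ≤ 12).
Summing C(14,j)·(1/2)^j·(1/2)^{14-j} for j = 0..12 gives 16369/16384.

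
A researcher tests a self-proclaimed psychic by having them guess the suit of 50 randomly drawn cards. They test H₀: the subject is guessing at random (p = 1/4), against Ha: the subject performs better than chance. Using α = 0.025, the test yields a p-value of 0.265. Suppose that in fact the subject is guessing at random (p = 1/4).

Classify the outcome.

Since p = 0.265 ≥ α = 0.025, H₀ is not rejected.
H₀ is true (actually the subject is guessing at random (p = 1/4)).
The decision matches the true state — no error.

No error — this is a correct decision.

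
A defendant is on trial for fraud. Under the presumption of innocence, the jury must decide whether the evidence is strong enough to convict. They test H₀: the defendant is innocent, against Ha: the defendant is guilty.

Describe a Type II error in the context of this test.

A Type II error is failing to reject H₀ when H₀ is false.
Here that means acquitting the defendant when actually the defendant is guilty.

A Type II error would mean concluding that the defendant is innocent (or at least failing to establish that the defendant is guilty) when in fact the defendant is guilty.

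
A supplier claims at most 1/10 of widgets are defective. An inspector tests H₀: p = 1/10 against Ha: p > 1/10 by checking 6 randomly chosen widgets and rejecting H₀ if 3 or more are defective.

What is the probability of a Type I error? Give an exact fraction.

The significance level is the probability, assuming p = 1/10, of seeing 3 or more defectives in 6 draws.
α = 1 − P(S ≤ 2) = 1 − 19683/20000 = 317/20000.

317/20000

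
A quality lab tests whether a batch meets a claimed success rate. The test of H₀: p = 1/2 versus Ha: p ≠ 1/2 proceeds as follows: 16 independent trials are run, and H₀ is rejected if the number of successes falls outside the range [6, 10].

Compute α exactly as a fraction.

6885/32768

α = P(K ≤ 5 or K ≥ 11 | p = 1/2), K ~ Binomial(16, 1/2).
The two tails are symmetric, so α = 2·(1 + 16 + 120 + 560 + 1820 + 4368)/2^16 = 13770/65536 = 6885/32768.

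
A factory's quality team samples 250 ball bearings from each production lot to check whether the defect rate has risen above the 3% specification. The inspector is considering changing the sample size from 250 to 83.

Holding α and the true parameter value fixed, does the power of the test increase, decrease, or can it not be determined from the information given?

It decreases.

A smaller sample increases the standard error, so the sampling distributions under H₀ and Ha overlap more.
Since power = 1 − β and β increases, power decreases.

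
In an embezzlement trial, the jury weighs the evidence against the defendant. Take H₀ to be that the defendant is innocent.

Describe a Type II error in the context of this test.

A Type II error would mean concluding that the defendant is innocent (or at least failing to establish that the defendant is guilty) when in fact the defendant is guilty.

A Type II error is failing to reject H₀ when H₀ is false.
Here that means acquitting the defendant when actually the defendant is guilty.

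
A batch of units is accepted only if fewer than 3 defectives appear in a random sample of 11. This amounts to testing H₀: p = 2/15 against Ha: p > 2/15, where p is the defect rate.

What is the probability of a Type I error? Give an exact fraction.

Under H₀, S ~ Binomial(11, 2/15); the Type I error rate is P(S ≥ 3).
Computing the lower-tail complement: 1 − 10604499373/12814453125 = 2209953752/12814453125.

2209953752/12814453125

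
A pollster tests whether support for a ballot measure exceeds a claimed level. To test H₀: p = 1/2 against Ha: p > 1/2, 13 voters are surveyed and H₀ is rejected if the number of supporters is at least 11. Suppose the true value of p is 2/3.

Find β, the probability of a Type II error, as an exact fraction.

50857/59049

β = P(fail to reject H₀ | Ha true) = P(K ≤ 10 | p = 2/3), K ~ Binomial(13, 2/3).
Adding the binomial probabilities P(K=0)+…+P(K=10) at p = 2/3 gives 50857/59049.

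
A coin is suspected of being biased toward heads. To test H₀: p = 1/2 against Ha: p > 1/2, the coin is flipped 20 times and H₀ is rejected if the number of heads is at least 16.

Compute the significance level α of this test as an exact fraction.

1549/262144

α = P(reject H₀ | H₀ true) = P(K ≥ 16 | p = 1/2), with K ~ Binomial(20, 1/2).
That's C(20,16) + C(20,17) + C(20,18) + C(20,19) + C(20,20) over 2^20, i.e. (4845 + 1140 + 190 + 20 + 1)/1048576 = 6196/1048576 = 1549/262144.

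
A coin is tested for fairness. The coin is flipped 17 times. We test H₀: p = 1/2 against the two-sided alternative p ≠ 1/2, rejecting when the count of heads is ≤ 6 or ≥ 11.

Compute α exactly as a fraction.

Under H₀, K ~ Binomial(17, 1/2); α is the probability of landing in either tail, P(K ≤ 6) + P(K ≥ 11).
The two tails are symmetric, so α = 2·(1 + 17 + 136 + 680 + 2380 + 6188 + 12376)/2^17 = 43556/131072 = 10889/32768.

10889/32768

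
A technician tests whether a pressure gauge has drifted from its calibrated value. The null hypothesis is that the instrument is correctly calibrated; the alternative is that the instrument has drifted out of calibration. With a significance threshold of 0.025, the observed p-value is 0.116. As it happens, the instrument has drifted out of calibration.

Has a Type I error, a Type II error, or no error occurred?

Type II error

Since p = 0.116 ≥ α = 0.025, H₀ is not rejected.
H₀ is false (actually the instrument has drifted out of calibration).
Failing to reject a false H₀ is a Type II error.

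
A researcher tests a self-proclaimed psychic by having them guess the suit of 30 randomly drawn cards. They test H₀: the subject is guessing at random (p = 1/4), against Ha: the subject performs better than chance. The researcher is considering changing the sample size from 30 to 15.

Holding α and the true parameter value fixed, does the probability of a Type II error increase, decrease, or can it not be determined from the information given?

It increases.

With less data the test statistic is noisier; under Ha, more outcomes land inside the acceptance region.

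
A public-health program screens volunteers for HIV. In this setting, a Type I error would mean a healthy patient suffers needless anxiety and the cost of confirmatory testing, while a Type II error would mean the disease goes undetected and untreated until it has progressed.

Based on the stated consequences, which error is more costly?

Type II error

The Type II consequence (the disease goes undetected and untreated until it has progressed) is more severe than the Type I consequence (a healthy patient suffers needless anxiety and the cost of confirmatory testing).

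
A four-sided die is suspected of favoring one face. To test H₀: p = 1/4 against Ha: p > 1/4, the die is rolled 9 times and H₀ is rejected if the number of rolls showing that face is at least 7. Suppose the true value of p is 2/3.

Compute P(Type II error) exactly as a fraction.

β = P(fail to reject H₀ | Ha true) = P(X ≤ 6 | p = 2/3), X ~ Binomial(9, 2/3).
Summing C(9,j)·(2/3)^j·(1/3)^{9-j} for j = 0..6 gives 12259/19683.

12259/19683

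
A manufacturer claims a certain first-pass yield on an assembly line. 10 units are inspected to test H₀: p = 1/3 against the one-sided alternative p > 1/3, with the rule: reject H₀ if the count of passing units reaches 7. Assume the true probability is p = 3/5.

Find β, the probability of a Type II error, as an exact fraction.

6032416/9765625

A Type II error is failing to reject when Ha holds: with p = 3/5, β = P(S ≤ 6).
Summing C(10,j)·(3/5)^j·(2/5)^{10-j} for j = 0..6 gives 6032416/9765625.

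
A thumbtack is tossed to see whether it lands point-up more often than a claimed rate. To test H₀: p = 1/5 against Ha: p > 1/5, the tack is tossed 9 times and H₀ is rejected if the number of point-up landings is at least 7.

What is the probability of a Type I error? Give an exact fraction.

The Type I error probability is α = P(S ≥ 7) computed under H₀, where S ~ Binomial(9, 1/5).
P(S ≥ 7) = Σ_{j=7}^{9} C(9,j)·(1/5)^j·(4/5)^{9-j} = 613/1953125.

613/1953125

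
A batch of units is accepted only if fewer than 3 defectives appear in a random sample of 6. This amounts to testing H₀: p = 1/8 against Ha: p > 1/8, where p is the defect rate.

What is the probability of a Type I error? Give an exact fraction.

The significance level is the probability, assuming p = 1/8, of seeing 3 or more defectives in 6 draws.
α = 1 − P(K ≤ 2) = 1 − 127253/131072 = 3819/131072.

3819/131072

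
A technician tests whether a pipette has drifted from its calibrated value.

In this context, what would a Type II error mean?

A Type II error would mean concluding that the instrument is correctly calibrated (or at least failing to establish that the instrument has drifted out of calibration) when in fact the instrument has drifted out of calibration.

With the conventional null hypothesis that the instrument is correctly calibrated:
A Type II error is failing to reject H₀ when H₀ is false.
Here that means leaving the instrument in service when actually the instrument has drifted out of calibration.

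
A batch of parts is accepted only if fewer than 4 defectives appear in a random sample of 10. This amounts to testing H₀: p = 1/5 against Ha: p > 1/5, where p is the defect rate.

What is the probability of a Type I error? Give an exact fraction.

Under H₀, K ~ Binomial(10, 1/5); the Type I error rate is P(K ≥ 4).
Via the complement, α = 1 − Σ_{j=0}^{3} C(10,j)(1/5)^j(4/5)^{10-j} = 1180409/9765625.

1180409/9765625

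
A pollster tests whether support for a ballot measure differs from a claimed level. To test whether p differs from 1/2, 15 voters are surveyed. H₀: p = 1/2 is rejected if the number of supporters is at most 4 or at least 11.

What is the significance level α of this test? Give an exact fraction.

The significance level is the null-hypothesis probability of the rejection region {≤4} ∪ {≥11}.
Each tail has probability (1 + 15 + 105 + 455 + 1365)/32768; doubling gives α = 3882/32768 = 1941/16384.

1941/16384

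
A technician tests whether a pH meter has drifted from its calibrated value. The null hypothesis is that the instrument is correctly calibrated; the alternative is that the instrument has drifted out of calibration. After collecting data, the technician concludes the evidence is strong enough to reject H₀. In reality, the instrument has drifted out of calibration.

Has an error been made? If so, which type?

No error — this is a correct decision.

The test rejected a false H₀ — the decision matches the true state.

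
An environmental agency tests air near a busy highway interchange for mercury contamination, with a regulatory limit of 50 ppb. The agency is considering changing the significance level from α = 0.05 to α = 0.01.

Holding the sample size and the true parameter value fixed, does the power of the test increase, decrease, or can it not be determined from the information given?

A smaller α moves the rejection region further into the tail. With the alternative true, more outcomes now fall outside the rejection region, so failing to reject becomes more likely.
Since power = 1 − β and β increases, power decreases.

It decreases.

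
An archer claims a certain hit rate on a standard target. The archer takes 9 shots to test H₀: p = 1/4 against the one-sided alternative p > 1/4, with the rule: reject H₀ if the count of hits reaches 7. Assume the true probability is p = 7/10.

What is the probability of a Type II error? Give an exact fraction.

268584417/500000000

Under the alternative p = 7/10, Y ~ Binomial(9, 7/10); β is the probability the test does not reject, P(Y < 7).
Summing C(9,j)·(7/10)^j·(3/10)^{9-j} for j = 0..6 gives 268584417/500000000.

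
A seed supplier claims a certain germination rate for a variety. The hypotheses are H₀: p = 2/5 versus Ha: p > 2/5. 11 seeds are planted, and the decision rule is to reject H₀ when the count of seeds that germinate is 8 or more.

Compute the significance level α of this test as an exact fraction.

Under H₀, X ~ Binomial(11, 2/5), and α = P(X ≥ 8).
P(X ≥ 8) = Σ_{j=8}^{11} C(11,j)·(2/5)^j·(3/5)^{11-j} = 285952/9765625.

285952/9765625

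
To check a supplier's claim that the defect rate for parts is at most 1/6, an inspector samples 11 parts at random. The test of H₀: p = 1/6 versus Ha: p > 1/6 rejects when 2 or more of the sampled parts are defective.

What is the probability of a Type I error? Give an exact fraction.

12909191/22674816

α = P(reject H₀ | H₀ true) = P(X ≥ 2 | p = 1/6), X ~ Binomial(11, 1/6).
α = 1 − P(X ≤ 1) = 1 − 9765625/22674816 = 12909191/22674816.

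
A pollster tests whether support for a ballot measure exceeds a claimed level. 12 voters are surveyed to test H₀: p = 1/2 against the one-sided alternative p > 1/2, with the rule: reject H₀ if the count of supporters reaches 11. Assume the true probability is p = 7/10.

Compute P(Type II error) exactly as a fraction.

914974950051/1000000000000

A Type II error is failing to reject when Ha holds: with p = 7/10, β = P(Y ≤ 10).
Summing C(12,j)·(7/10)^j·(3/10)^{12-j} for j = 0..10 gives 914974950051/1000000000000.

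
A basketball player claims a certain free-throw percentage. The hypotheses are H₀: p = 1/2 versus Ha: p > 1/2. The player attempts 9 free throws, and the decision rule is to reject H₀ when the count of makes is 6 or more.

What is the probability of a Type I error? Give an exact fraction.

α = P(reject H₀ | H₀ true) = P(K ≥ 6 | p = 1/2), with K ~ Binomial(9, 1/2).
Summing the upper tail: (84 + 36 + 9 + 1) / 2^9 = 130/512 = 65/256.

65/256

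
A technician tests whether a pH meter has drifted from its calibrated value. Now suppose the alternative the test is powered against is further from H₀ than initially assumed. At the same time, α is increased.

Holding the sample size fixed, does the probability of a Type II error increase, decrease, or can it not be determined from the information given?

It decreases.

The further the true parameter sits from the null value, the more of the Ha sampling distribution falls in the rejection region. Relaxing α lowers the evidence threshold; under Ha, outcomes that previously fell short now trigger rejection. Both changes push β in the same direction.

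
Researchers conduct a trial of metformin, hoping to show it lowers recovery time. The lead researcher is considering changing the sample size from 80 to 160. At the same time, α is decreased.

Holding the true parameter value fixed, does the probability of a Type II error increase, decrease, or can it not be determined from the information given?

The first change alone would make β decrease; the second alone would make β increase. Which effect dominates depends on the magnitudes, which are not given.

Cannot be determined from the information given.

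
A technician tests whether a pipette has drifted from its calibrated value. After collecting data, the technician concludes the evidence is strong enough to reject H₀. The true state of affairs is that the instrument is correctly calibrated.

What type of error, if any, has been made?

Type I error

The conventional null hypothesis here is that the instrument is correctly calibrated.
H₀ was rejected, but H₀ is actually true.
Rejecting a true null hypothesis is a Type I error (false positive).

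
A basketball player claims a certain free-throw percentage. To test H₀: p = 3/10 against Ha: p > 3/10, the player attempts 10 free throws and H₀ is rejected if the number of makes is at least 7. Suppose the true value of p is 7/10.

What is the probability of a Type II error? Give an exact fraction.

A Type II error is failing to reject when Ha holds: with p = 7/10, β = P(Y ≤ 6).
Adding the binomial probabilities P(Y=0)+…+P(Y=6) at p = 7/10 gives 218993301/625000000.

218993301/625000000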